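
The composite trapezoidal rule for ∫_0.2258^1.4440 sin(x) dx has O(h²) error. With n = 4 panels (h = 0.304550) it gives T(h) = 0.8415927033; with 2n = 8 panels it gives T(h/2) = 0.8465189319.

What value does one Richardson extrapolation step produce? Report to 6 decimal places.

Leading term ∝ h^2; use weight 4 = 2^2.
4·0.8465189319 − 0.8415927033 = 2.5444830243
2.5444830243 ÷ 3 = 0.8481610081

0.848161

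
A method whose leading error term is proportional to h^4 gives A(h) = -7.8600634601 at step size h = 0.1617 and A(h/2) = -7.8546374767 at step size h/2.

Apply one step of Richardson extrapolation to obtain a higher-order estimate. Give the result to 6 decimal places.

-7.854276

With r = 4 the leading error scales as h^4, so the weight is 2^4 = 16.
Difference of the inputs: -7.8546374767 − (-7.8600634601) = 0.0054259834
Correction (A(h/2) − A(h))/(16 − 1) = 0.0054259834/15 = 0.0003617322
R = -7.8546374767 + 0.0003617322 = -7.8542757445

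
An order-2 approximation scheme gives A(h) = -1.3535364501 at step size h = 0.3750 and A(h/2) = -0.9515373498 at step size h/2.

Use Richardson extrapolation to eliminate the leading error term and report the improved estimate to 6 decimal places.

-0.817538

r = 2: numerator weight 4, denominator 3.
Weighted: (-3.8061493992) − (-1.3535364501) = -2.4526129491
Denominator 4 − 1 = 3.
(-2.4526129491) ÷ 3 = -0.8175376497
Correction |R − A(h/2)| = 1.340e-01; gap |A(h/2) − A(h)| = 4.020e-01.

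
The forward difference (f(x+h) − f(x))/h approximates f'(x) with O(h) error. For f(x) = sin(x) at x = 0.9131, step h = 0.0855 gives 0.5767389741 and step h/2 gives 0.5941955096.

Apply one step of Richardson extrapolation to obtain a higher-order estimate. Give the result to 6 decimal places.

The method has order 1: 2^1 = 2.
Numerator 2×A(h/2) − A(h) = 2×0.5941955096 − 0.5767389741 = 0.6116520451
Divide by 2^1 − 1 = 1.
Extrapolated: 0.6116520451 / 1 = 0.6116520451

0.611652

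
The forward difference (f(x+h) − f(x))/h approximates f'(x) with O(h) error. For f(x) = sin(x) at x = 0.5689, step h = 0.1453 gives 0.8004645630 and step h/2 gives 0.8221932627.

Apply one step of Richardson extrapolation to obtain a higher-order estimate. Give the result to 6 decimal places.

r = 1, so 2^r = 2.
2·0.8221932627 − 0.8004645630 = 0.8439219624
Denominator 2 − 1 = 1.
So the Richardson estimate is 0.8439219624.
Shift from A(h/2): +0.0217286997.

0.843922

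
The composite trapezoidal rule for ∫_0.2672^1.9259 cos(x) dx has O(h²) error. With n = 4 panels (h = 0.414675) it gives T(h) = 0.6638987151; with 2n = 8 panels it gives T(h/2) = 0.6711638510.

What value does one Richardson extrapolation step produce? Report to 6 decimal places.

Leading term ∝ h^2; use weight 4 = 2^2.
Difference of the inputs: 0.6711638510 − 0.6638987151 = 0.0072651359
Correction (A(h/2) − A(h))/(4 − 1) = 0.0072651359/3 = 0.0024217120
R = A(h/2) + (A(h/2) − A(h))/3 = 0.6711638510 + 0.0024217120 = 0.6735855630

0.673586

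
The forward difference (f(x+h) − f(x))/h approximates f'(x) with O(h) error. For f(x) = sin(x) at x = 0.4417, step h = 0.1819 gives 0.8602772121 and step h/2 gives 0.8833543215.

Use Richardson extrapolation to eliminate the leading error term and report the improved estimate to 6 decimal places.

With r = 1 the leading error scales as h^1, so the weight is 2^1 = 2.
Top: 2(0.8833543215) − (0.8602772121) = 0.9064314309
R = 0.9064314309/1 = 0.9064314309
Gap between inputs: 2.308e-02; correction applied: +0.0230771094.

0.906431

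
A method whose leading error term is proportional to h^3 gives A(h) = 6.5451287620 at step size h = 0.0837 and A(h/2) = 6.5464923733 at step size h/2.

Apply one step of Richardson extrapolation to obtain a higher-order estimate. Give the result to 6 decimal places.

6.546687

Leading term ∝ h^3; use weight 8 = 2^3.
Weighted: 52.3719389864 − 6.5451287620 = 45.8268102244
Denominator 8 − 1 = 7.
Extrapolated: 45.8268102244 / 7 = 6.5466871749
Gap between inputs: 1.364e-03; correction applied: +0.0001948016.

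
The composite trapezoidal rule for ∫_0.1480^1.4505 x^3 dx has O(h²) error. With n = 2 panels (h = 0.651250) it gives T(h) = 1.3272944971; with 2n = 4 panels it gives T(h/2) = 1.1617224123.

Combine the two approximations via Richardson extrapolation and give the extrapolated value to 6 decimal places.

Leading term ∝ h^2; use weight 4 = 2^2.
4 × 1.1617224123 − 1.3272944971 = 3.3195951521
Divide by 2^2 − 1 = 3.
Result: 1.1065317174

1.106532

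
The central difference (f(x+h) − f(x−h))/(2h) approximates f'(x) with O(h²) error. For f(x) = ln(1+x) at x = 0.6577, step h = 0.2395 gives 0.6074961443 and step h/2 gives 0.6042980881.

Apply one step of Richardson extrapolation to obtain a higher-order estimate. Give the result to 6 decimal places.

Order 2 gives 2^r = 4 and 2^r − 1 = 3.
A(h/2) − A(h) = 0.6042980881 − 0.6074961443 = -0.0031980562
Correction (A(h/2) − A(h))/(4 − 1) = (-0.0031980562)/3 = -0.0010660187
R = 0.6042980881 − 0.0010660187 = 0.6032320694

0.603232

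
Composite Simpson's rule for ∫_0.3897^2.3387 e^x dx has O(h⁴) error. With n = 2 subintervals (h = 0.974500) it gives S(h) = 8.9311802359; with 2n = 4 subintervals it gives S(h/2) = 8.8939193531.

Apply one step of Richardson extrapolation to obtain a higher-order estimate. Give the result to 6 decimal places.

8.891435

Leading term ∝ h^4; use weight 16 = 2^4.
Weighted: 142.3027096496 − 8.9311802359 = 133.3715294137
Extrapolated: 133.3715294137 / 15 = 8.8914352942
Gap between inputs: 3.726e-02; correction applied: −0.0024840589.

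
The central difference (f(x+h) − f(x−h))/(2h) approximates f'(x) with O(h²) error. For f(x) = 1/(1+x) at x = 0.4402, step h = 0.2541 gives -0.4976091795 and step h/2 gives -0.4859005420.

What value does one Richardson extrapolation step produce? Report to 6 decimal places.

-0.481998

r = 2: numerator weight 4, denominator 3.
Top: 4(-0.4859005420) − (-0.4976091795) = -1.4459929885
Divide by 2^2 − 1 = 3.
Extrapolated: (-1.4459929885) / 3 = -0.4819976628
Gap between inputs: 1.171e-02; correction applied: +0.0039028792.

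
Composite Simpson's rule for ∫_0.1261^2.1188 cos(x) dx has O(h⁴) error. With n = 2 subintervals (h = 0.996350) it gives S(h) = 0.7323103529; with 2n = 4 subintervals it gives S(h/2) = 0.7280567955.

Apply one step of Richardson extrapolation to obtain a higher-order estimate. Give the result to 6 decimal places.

The method has order 4: 2^4 = 16.
Weighted: 11.6489087280 − 0.7323103529 = 10.9165983751
Denominator 16 − 1 = 15.
Extrapolated: 10.9165983751 / 15 = 0.7277732250

0.727773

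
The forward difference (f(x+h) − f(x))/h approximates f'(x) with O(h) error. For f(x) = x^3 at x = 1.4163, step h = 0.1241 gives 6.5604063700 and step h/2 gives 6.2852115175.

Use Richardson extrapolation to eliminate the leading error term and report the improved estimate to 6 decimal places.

Method order is 1; weight 2^1 = 2.
Difference of the inputs: 6.2852115175 − 6.5604063700 = -0.2751948525
Correction (A(h/2) − A(h))/(2 − 1) = (-0.2751948525)/1 = -0.2751948525
R = 6.2852115175 − 0.2751948525 = 6.0100166650

6.010017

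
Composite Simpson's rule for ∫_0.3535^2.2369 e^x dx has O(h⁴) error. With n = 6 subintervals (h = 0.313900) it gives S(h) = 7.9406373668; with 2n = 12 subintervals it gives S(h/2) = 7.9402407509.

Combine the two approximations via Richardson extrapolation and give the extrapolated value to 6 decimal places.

With r = 4 the leading error scales as h^4, so the weight is 2^4 = 16.
16·7.9402407509 − 7.9406373668 = 119.1032146476
R = 119.1032146476/15 = 7.9402143098
Shift from A(h/2): −0.0000264411.

7.940214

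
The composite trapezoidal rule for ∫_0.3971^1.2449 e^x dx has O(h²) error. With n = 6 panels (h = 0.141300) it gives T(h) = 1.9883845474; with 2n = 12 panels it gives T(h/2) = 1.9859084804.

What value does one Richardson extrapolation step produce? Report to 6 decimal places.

Method order is 2; weight 2^2 = 4.
4×1.9859084804 − 1.9883845474 = 5.9552493742
5.9552493742 ÷ 3 = 1.9850831247

1.985083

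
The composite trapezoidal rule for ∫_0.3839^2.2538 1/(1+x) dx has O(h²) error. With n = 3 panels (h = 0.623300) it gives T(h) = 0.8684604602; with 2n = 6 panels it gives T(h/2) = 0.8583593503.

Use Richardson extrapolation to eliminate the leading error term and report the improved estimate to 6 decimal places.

0.854992

Error is O(h^2); halving h shrinks it by 2^2 = 4.
Numerator 4·A(h/2) − A(h) = 4·0.8583593503 − 0.8684604602 = 2.5649769410
Divide by 2^2 − 1 = 3.
R = 2.5649769410/3 = 0.8549923137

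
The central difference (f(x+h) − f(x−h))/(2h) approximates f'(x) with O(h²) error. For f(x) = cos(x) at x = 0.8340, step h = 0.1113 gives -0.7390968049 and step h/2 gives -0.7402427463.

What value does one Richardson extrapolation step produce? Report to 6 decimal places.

-0.740625

The method has order 2: 2^2 = 4.
Weighted: (-2.9609709852) − (-0.7390968049) = -2.2218741803
Extrapolated: (-2.2218741803) / 3 = -0.7406247268
Correction |R − A(h/2)| = 3.820e-04; gap |A(h/2) − A(h)| = 1.146e-03.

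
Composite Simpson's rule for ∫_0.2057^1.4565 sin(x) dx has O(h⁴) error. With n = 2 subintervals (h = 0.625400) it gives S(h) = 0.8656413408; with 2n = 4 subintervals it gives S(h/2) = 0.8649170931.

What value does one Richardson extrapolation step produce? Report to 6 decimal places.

0.864869

Order 4 gives 2^r = 16 and 2^r − 1 = 15.
Weighted: 13.8386734896 − 0.8656413408 = 12.9730321488
Divide by 2^4 − 1 = 15.
Result: 0.8648688099
Gap between inputs: 7.242e-04; correction applied: −0.0000482832.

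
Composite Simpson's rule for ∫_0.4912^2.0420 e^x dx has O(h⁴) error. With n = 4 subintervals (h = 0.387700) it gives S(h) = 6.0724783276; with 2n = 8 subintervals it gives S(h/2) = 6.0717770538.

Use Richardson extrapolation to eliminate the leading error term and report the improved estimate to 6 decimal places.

Method order is 4; weight 2^4 = 16.
16·6.0717770538 − 6.0724783276 = 91.0759545332
Divide by 2^4 − 1 = 15.
(16·6.0717770538 − 6.0724783276)/(16 − 1) = 6.0717303022
Gap between inputs: 7.013e-04; correction applied: −0.0000467516.

6.071730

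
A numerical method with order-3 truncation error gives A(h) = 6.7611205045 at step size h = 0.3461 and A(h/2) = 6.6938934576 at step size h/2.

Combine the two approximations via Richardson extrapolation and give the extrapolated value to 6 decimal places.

6.684290

r = 3: numerator weight 8, denominator 7.
8*6.6938934576 = 53.5511476608; 53.5511476608 − 6.7611205045 = 46.7900271563
Extrapolated: 46.7900271563 / 7 = 6.6842895938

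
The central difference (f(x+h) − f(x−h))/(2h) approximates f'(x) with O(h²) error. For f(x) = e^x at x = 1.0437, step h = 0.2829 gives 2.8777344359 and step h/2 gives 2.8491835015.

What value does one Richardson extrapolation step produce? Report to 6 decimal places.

Order 2 gives 2^r = 4 and 2^r − 1 = 3.
A(h/2) − A(h) = 2.8491835015 − 2.8777344359 = -0.0285509344
Correction (A(h/2) − A(h))/(4 − 1) = (-0.0285509344)/3 = -0.0095169781
R = 2.8491835015 − 0.0095169781 = 2.8396665234

2.839667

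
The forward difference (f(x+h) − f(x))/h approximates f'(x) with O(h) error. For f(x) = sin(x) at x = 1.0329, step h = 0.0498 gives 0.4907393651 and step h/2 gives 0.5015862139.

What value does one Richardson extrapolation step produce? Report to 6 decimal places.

0.512433

Error is O(h^1); halving h shrinks it by 2^1 = 2.
A(h/2) − A(h) = 0.5015862139 − 0.4907393651 = 0.0108468488
Correction (A(h/2) − A(h))/(2 − 1) = 0.0108468488/1 = 0.0108468488
R = A(h/2) + (A(h/2) − A(h))/1 = 0.5015862139 + 0.0108468488 = 0.5124330627
Shift from A(h/2): +0.0108468488.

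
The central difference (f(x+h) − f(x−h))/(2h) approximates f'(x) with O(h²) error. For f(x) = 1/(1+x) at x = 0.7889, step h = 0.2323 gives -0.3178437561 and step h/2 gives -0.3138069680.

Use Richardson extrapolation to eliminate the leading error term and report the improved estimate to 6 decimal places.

The method has order 2: 2^2 = 4.
Weighted: (-1.2552278720) − (-0.3178437561) = -0.9373841159
(4 × (-0.3138069680) − (-0.3178437561))/(4 − 1) = -0.3124613720
Shift from A(h/2): +0.0013455960.

-0.312461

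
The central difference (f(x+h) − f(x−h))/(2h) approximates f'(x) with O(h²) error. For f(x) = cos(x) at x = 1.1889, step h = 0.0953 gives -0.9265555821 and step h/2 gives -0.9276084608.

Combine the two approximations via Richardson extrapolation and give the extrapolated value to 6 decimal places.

-0.927959

Method order is 2; weight 2^2 = 4.
Weighted: (-3.7104338432) − (-0.9265555821) = -2.7838782611
Divide by 2^2 − 1 = 3.
Extrapolated: (-2.7838782611) / 3 = -0.9279594204
Gap between inputs: 1.053e-03; correction applied: −0.0003509596.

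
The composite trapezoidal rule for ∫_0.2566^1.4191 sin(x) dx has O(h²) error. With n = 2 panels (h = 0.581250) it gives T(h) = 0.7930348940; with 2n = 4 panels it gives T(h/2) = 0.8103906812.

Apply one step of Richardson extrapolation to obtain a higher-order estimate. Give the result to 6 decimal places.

r = 2: numerator weight 4, denominator 3.
4·0.8103906812 = 3.2415627248; 3.2415627248 − 0.7930348940 = 2.4485278308
2.4485278308 ÷ 3 = 0.8161759436
Correction |R − A(h/2)| = 5.785e-03; gap |A(h/2) − A(h)| = 1.736e-02.

0.816176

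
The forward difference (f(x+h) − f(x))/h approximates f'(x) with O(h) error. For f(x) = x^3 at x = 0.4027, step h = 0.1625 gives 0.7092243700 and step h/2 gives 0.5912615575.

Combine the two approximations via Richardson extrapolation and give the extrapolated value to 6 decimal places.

0.473299

Leading term ∝ h^1; use weight 2 = 2^1.
2×0.5912615575 − 0.7092243700 = 0.4732987450
Divide by 2^1 − 1 = 1.
(2×0.5912615575 − 0.7092243700)/(2 − 1) = 0.4732987450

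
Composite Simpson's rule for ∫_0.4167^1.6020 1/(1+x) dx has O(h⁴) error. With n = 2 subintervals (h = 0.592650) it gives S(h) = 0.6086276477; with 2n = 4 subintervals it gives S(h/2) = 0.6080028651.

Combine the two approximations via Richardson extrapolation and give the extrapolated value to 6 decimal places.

Order 4 gives 2^r = 16 and 2^r − 1 = 15.
16*0.6080028651 − 0.6086276477 = 9.1194181939
Divide by 2^4 − 1 = 15.
9.1194181939 ÷ 15 = 0.6079612129

0.607961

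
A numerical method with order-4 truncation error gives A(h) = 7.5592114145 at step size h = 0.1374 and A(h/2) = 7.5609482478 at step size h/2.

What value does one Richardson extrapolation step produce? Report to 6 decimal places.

r = 4: numerator weight 16, denominator 15.
Numerator 16*A(h/2) − A(h) = 16*7.5609482478 − 7.5592114145 = 113.4159605503
R = 113.4159605503/15 = 7.5610640367
Shift from A(h/2): +0.0001157889.

7.561064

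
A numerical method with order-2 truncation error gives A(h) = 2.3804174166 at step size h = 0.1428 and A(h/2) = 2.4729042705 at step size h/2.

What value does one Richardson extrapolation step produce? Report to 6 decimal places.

With r = 2 the leading error scales as h^2, so the weight is 2^2 = 4.
4·2.4729042705 = 9.8916170820; subtract 2.3804174166 → 7.5111996654
Extrapolated: 7.5111996654 / 3 = 2.5037332218
Shift from A(h/2): +0.0308289513.

2.503733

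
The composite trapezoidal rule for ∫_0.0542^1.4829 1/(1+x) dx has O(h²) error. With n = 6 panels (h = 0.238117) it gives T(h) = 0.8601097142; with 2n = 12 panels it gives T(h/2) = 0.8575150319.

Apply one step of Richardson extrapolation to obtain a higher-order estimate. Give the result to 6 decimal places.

0.856650

The method has order 2: 2^2 = 4.
4*0.8575150319 = 3.4300601276; 3.4300601276 − 0.8601097142 = 2.5699504134
Divide by 2^2 − 1 = 3.
(4*0.8575150319 − 0.8601097142)/(4 − 1) = 0.8566501378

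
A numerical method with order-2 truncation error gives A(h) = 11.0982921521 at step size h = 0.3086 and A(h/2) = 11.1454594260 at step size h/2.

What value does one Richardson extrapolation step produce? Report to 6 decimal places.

11.161182

r = 2: numerator weight 4, denominator 3.
4×11.1454594260 − 11.0982921521 = 33.4835455519
(4×11.1454594260 − 11.0982921521)/(4 − 1) = 11.1611818506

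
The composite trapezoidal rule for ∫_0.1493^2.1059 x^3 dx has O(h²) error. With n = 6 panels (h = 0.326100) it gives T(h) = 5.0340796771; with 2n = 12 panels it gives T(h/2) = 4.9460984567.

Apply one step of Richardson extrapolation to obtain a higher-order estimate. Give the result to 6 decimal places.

4.916771

r = 2, so 2^r = 4.
4 × 4.9460984567 = 19.7843938268; subtract 5.0340796771 → 14.7503141497
Extrapolated: 14.7503141497 / 3 = 4.9167713832
Gap between inputs: 8.798e-02; correction applied: −0.0293270735.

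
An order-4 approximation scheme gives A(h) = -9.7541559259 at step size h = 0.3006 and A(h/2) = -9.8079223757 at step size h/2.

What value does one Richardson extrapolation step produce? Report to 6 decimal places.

With r = 4 the leading error scales as h^4, so the weight is 2^4 = 16.
Numerator 16·A(h/2) − A(h) = 16·(-9.8079223757) − (-9.7541559259) = -147.1726020853
Divide by 2^4 − 1 = 15.
So the Richardson estimate is -9.8115068057.

-9.811507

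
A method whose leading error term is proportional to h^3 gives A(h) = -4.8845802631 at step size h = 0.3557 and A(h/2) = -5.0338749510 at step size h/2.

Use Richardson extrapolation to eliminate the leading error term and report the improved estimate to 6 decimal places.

r = 3, so 2^r = 8.
Numerator 8*A(h/2) − A(h) = 8*(-5.0338749510) − (-4.8845802631) = -35.3864193449
Extrapolated: (-35.3864193449) / 7 = -5.0552027636

-5.055203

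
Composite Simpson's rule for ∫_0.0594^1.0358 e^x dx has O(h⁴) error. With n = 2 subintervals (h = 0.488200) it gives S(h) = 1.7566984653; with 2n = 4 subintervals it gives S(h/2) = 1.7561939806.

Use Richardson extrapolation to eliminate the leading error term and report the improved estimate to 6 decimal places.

1.756160

r = 4, so 2^r = 16.
16·1.7561939806 = 28.0991036896; 28.0991036896 − 1.7566984653 = 26.3424052243
R = 26.3424052243/15 = 1.7561603483
Shift from A(h/2): −0.0000336323.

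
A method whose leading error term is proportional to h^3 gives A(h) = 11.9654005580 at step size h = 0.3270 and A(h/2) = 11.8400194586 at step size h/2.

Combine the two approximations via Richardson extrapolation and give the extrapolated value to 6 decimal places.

11.822108

Order 3 gives 2^r = 8 and 2^r − 1 = 7.
Top: 8(11.8400194586) − (11.9654005580) = 82.7547551108
Denominator 8 − 1 = 7.
(8·11.8400194586 − 11.9654005580)/(8 − 1) = 11.8221078730
Correction |R − A(h/2)| = 1.791e-02; gap |A(h/2) − A(h)| = 1.254e-01.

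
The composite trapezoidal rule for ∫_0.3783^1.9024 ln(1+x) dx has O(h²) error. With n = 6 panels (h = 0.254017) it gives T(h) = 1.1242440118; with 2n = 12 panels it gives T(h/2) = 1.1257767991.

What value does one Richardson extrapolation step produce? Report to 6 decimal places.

1.126288

Error is O(h^2); halving h shrinks it by 2^2 = 4.
Numerator 4·A(h/2) − A(h) = 4·1.1257767991 − 1.1242440118 = 3.3788631846
Denominator 4 − 1 = 3.
R = 3.3788631846/3 = 1.1262877282
Shift from A(h/2): +0.0005109291.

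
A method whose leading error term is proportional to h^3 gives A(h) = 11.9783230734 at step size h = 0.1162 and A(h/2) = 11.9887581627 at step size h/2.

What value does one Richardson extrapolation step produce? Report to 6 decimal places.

Order 3 gives 2^r = 8 and 2^r − 1 = 7.
8*11.9887581627 − 11.9783230734 = 83.9317422282
R = 83.9317422282/7 = 11.9902488897
Shift from A(h/2): +0.0014907270.

11.990249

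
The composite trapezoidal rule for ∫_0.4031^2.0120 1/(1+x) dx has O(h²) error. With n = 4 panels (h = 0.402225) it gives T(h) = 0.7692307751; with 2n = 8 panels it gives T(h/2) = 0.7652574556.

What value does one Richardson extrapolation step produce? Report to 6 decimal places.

r = 2, so 2^r = 4.
Numerator 4×A(h/2) − A(h) = 4×0.7652574556 − 0.7692307751 = 2.2917990473
Denominator 4 − 1 = 3.
Extrapolated: 2.2917990473 / 3 = 0.7639330158
Gap between inputs: 3.973e-03; correction applied: −0.0013244398.

0.763933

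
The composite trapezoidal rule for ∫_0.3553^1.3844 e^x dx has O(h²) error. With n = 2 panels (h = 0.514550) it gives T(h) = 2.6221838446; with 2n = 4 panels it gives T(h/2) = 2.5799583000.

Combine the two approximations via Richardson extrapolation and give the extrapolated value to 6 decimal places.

Leading term ∝ h^2; use weight 4 = 2^2.
Weighted: 10.3198332000 − 2.6221838446 = 7.6976493554
Extrapolated: 7.6976493554 / 3 = 2.5658831185

2.565883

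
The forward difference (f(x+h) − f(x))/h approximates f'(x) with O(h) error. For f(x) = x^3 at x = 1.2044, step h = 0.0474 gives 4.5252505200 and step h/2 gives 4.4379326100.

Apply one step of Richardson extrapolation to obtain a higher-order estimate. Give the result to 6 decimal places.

4.350615

The method has order 1: 2^1 = 2.
2·4.4379326100 = 8.8758652200; 8.8758652200 − 4.5252505200 = 4.3506147000
Extrapolated: 4.3506147000 / 1 = 4.3506147000
Shift from A(h/2): −0.0873179100.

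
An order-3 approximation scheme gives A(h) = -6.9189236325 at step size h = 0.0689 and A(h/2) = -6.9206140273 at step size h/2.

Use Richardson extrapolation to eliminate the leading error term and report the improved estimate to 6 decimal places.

-6.920856

Order 3 gives 2^r = 8 and 2^r − 1 = 7.
A(h/2) − A(h) = -6.9206140273 − (-6.9189236325) = -0.0016903948
Correction (A(h/2) − A(h))/(8 − 1) = (-0.0016903948)/7 = -0.0002414850
R = A(h/2) + (A(h/2) − A(h))/7 = -6.9206140273 − 0.0002414850 = -6.9208555123
Shift from A(h/2): −0.0002414850.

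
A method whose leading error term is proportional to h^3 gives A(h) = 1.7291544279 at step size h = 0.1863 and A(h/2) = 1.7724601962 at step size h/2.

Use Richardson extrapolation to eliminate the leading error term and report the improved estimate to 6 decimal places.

Leading term ∝ h^3; use weight 8 = 2^3.
Top: 8(1.7724601962) − (1.7291544279) = 12.4505271417
Divide by 2^3 − 1 = 7.
12.4505271417 ÷ 7 = 1.7786467345

1.778647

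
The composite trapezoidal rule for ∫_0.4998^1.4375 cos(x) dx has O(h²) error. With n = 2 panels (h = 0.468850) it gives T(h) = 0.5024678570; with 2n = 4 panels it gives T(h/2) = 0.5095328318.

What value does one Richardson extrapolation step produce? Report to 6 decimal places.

Error is O(h^2); halving h shrinks it by 2^2 = 4.
4*0.5095328318 − 0.5024678570 = 1.5356634702
Extrapolated: 1.5356634702 / 3 = 0.5118878234

0.511888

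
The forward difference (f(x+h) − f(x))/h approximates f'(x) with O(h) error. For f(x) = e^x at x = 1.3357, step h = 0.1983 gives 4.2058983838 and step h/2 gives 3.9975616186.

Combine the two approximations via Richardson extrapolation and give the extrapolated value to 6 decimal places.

3.789225

With r = 1 the leading error scales as h^1, so the weight is 2^1 = 2.
2×3.9975616186 = 7.9951232372; 7.9951232372 − 4.2058983838 = 3.7892248534
Divide by 2^1 − 1 = 1.
Result: 3.7892248534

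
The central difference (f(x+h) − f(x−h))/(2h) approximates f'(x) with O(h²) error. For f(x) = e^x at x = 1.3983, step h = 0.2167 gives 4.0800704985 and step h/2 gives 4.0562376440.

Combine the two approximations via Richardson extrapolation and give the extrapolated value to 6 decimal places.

Order 2 gives 2^r = 4 and 2^r − 1 = 3.
2^2 × A(h/2) = 16.2249505760; minus A(h) gives 12.1448800775.
Divide by 2^2 − 1 = 3.
Extrapolated: 12.1448800775 / 3 = 4.0482933592
Correction |R − A(h/2)| = 7.944e-03; gap |A(h/2) − A(h)| = 2.383e-02.

4.048293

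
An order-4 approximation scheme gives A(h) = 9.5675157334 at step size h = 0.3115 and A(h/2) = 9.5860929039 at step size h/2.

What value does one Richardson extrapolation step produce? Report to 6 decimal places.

r = 4, so 2^r = 16.
Top: 16(9.5860929039) − (9.5675157334) = 143.8099707290
(16*9.5860929039 − 9.5675157334)/(16 − 1) = 9.5873313819
Gap between inputs: 1.858e-02; correction applied: +0.0012384780.

9.587331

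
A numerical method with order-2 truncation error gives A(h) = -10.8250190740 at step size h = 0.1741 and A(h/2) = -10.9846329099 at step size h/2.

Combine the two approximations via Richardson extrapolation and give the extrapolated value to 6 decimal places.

-11.037838

Order 2 gives 2^r = 4 and 2^r − 1 = 3.
Numerator 4×A(h/2) − A(h) = 4×(-10.9846329099) − (-10.8250190740) = -33.1135125656
Divide by 2^2 − 1 = 3.
(4×(-10.9846329099) − (-10.8250190740))/(4 − 1) = -11.0378375219
Gap between inputs: 1.596e-01; correction applied: −0.0532046120.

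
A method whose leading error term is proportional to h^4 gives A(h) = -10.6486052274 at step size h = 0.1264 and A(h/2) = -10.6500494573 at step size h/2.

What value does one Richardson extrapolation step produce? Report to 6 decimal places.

-10.650146

r = 4, so 2^r = 16.
A(h/2) − A(h) = -10.6500494573 − (-10.6486052274) = -0.0014442299
Correction (A(h/2) − A(h))/(16 − 1) = (-0.0014442299)/15 = -0.0000962820
R = -10.6500494573 − 0.0000962820 = -10.6501457393
Gap between inputs: 1.444e-03; correction applied: −0.0000962820.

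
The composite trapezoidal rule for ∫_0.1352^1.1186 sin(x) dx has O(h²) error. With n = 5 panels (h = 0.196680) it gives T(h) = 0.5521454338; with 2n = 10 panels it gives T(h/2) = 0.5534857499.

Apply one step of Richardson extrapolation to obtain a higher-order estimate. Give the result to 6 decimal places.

Method order is 2; weight 2^2 = 4.
4 × 0.5534857499 − 0.5521454338 = 1.6617975658
(4 × 0.5534857499 − 0.5521454338)/(4 − 1) = 0.5539325219

0.553933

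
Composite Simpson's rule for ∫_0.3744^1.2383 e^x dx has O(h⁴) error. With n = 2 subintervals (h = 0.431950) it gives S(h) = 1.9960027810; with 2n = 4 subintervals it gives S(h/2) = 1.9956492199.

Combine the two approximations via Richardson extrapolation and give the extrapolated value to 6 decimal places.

1.995626

With r = 4 the leading error scales as h^4, so the weight is 2^4 = 16.
Numerator 16×A(h/2) − A(h) = 16×1.9956492199 − 1.9960027810 = 29.9343847374
R = 29.9343847374/15 = 1.9956256492
Gap between inputs: 3.536e-04; correction applied: −0.0000235707.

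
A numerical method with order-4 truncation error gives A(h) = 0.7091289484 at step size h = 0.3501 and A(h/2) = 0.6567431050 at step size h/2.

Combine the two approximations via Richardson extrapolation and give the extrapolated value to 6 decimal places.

0.653251

r = 4, so 2^r = 16.
Numerator 16×A(h/2) − A(h) = 16×0.6567431050 − 0.7091289484 = 9.7987607316
Denominator 16 − 1 = 15.
Extrapolated: 9.7987607316 / 15 = 0.6532507154
Correction |R − A(h/2)| = 3.492e-03; gap |A(h/2) − A(h)| = 5.239e-02.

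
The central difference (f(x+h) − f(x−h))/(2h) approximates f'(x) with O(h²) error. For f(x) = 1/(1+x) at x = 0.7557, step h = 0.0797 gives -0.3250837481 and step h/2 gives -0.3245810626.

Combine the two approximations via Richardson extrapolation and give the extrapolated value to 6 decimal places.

-0.324414

With r = 2 the leading error scales as h^2, so the weight is 2^2 = 4.
4 × (-0.3245810626) = -1.2983242504; (-1.2983242504) − (-0.3250837481) = -0.9732405023
Denominator 4 − 1 = 3.
Extrapolated: (-0.9732405023) / 3 = -0.3244135008
Shift from A(h/2): +0.0001675618.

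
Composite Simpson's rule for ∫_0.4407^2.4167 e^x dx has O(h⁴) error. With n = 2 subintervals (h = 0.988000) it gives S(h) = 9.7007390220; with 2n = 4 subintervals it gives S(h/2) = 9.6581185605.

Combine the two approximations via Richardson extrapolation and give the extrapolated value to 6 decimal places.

9.655277

Leading term ∝ h^4; use weight 16 = 2^4.
Weighted: 154.5298969680 − 9.7007390220 = 144.8291579460
Denominator 16 − 1 = 15.
So the Richardson estimate is 9.6552771964.
Shift from A(h/2): −0.0028413641.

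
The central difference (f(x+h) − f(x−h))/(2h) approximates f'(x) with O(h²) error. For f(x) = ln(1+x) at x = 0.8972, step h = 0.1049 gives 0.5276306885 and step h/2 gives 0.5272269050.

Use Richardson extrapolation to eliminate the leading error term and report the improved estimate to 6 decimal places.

r = 2: numerator weight 4, denominator 3.
4·0.5272269050 − 0.5276306885 = 1.5812769315
Extrapolated: 1.5812769315 / 3 = 0.5270923105

0.527092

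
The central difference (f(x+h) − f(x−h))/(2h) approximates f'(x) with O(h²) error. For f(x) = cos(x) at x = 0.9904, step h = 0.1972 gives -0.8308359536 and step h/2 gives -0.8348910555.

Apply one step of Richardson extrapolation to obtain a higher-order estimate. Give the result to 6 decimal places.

-0.836243

Error is O(h^2); halving h shrinks it by 2^2 = 4.
Top: 4(-0.8348910555) − (-0.8308359536) = -2.5087282684
Divide by 2^2 − 1 = 3.
R = (-2.5087282684)/3 = -0.8362427561
Gap between inputs: 4.055e-03; correction applied: −0.0013517006.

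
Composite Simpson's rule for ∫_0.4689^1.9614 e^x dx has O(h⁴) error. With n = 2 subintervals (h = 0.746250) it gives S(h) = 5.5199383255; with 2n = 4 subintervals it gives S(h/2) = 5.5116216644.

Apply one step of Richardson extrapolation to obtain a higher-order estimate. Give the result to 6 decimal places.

5.511067

Order 4 gives 2^r = 16 and 2^r − 1 = 15.
Numerator 16·A(h/2) − A(h) = 16·5.5116216644 − 5.5199383255 = 82.6660083049
Denominator 16 − 1 = 15.
R = 82.6660083049/15 = 5.5110672203
Correction |R − A(h/2)| = 5.544e-04; gap |A(h/2) − A(h)| = 8.317e-03.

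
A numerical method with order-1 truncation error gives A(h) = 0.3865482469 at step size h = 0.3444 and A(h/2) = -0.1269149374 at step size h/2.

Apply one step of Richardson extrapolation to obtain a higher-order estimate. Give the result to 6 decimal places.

Method order is 1; weight 2^1 = 2.
Top: 2(-0.1269149374) − (0.3865482469) = -0.6403781217
Extrapolated: (-0.6403781217) / 1 = -0.6403781217

-0.640378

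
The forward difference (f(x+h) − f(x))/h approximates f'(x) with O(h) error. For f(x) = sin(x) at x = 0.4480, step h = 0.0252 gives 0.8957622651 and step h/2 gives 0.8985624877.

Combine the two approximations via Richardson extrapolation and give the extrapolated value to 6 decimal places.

r = 1, so 2^r = 2.
2^1×A(h/2) = 1.7971249754; minus A(h) gives 0.9013627103.
Divide by 2^1 − 1 = 1.
Extrapolated: 0.9013627103 / 1 = 0.9013627103
Correction |R − A(h/2)| = 2.800e-03; gap |A(h/2) − A(h)| = 2.800e-03.

0.901363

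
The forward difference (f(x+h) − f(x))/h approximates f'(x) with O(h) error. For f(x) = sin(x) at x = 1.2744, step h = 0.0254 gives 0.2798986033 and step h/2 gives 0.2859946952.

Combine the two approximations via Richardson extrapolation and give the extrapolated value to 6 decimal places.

Order 1 gives 2^r = 2 and 2^r − 1 = 1.
2·0.2859946952 = 0.5719893904; 0.5719893904 − 0.2798986033 = 0.2920907871
0.2920907871 ÷ 1 = 0.2920907871
Correction |R − A(h/2)| = 6.096e-03; gap |A(h/2) − A(h)| = 6.096e-03.

0.292091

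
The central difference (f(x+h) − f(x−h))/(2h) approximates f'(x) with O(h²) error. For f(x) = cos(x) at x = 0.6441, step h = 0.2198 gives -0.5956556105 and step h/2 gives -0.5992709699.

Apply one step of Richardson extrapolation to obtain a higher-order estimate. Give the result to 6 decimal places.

-0.600476

Error is O(h^2); halving h shrinks it by 2^2 = 4.
4·(-0.5992709699) = -2.3970838796; subtract (-0.5956556105) → -1.8014282691
Extrapolated: (-1.8014282691) / 3 = -0.6004760897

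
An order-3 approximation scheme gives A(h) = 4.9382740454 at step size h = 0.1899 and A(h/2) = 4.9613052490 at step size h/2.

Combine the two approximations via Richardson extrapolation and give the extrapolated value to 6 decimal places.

4.964595

Error is O(h^3); halving h shrinks it by 2^3 = 8.
8·4.9613052490 − 4.9382740454 = 34.7521679466
R = 34.7521679466/7 = 4.9645954209
Shift from A(h/2): +0.0032901719.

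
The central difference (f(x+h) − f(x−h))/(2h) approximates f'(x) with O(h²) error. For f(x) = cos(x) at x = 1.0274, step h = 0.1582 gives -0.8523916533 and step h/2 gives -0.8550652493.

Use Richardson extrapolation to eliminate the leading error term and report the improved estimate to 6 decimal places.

-0.855956

With r = 2 the leading error scales as h^2, so the weight is 2^2 = 4.
2^2 × A(h/2) = -3.4202609972; minus A(h) gives -2.5678693439.
(-2.5678693439) ÷ 3 = -0.8559564480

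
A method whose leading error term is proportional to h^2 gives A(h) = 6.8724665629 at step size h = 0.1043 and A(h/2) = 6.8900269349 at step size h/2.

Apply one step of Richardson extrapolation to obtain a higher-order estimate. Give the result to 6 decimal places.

6.895880

Error is O(h^2); halving h shrinks it by 2^2 = 4.
4 × 6.8900269349 = 27.5601077396; 27.5601077396 − 6.8724665629 = 20.6876411767
R = 20.6876411767/3 = 6.8958803922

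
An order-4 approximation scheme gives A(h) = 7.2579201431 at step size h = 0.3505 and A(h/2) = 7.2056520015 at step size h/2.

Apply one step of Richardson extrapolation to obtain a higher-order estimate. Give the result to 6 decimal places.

7.202167

r = 4: numerator weight 16, denominator 15.
2^4·A(h/2) = 115.2904320240; minus A(h) gives 108.0325118809.
R = 108.0325118809/15 = 7.2021674587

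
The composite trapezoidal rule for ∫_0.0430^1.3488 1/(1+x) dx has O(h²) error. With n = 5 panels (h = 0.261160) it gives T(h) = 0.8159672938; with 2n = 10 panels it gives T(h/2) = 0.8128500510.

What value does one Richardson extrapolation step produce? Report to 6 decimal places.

0.811811

With r = 2 the leading error scales as h^2, so the weight is 2^2 = 4.
4 × 0.8128500510 = 3.2514002040; subtract 0.8159672938 → 2.4354329102
2.4354329102 ÷ 3 = 0.8118109701
Shift from A(h/2): −0.0010390809.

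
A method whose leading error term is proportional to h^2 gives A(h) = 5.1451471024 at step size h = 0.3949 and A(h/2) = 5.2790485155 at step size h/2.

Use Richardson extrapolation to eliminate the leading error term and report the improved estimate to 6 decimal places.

5.323682

r = 2: numerator weight 4, denominator 3.
4*5.2790485155 − 5.1451471024 = 15.9710469596
Extrapolated: 15.9710469596 / 3 = 5.3236823199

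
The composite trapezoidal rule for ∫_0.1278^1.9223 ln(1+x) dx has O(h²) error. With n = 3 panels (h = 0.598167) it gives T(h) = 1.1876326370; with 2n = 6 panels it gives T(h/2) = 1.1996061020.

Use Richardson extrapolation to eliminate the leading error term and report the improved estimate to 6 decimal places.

1.203597

Error is O(h^2); halving h shrinks it by 2^2 = 4.
4 × 1.1996061020 = 4.7984244080; 4.7984244080 − 1.1876326370 = 3.6107917710
Divide by 2^2 − 1 = 3.
Extrapolated: 3.6107917710 / 3 = 1.2035972570
Correction |R − A(h/2)| = 3.991e-03; gap |A(h/2) − A(h)| = 1.197e-02.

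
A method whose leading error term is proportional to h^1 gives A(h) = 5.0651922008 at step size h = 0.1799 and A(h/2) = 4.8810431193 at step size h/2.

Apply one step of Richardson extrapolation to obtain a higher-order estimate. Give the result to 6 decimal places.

Error is O(h^1); halving h shrinks it by 2^1 = 2.
Numerator 2 × A(h/2) − A(h) = 2 × 4.8810431193 − 5.0651922008 = 4.6968940378
Divide by 2^1 − 1 = 1.
(2 × 4.8810431193 − 5.0651922008)/(2 − 1) = 4.6968940378
Correction |R − A(h/2)| = 1.841e-01; gap |A(h/2) − A(h)| = 1.841e-01.

4.696894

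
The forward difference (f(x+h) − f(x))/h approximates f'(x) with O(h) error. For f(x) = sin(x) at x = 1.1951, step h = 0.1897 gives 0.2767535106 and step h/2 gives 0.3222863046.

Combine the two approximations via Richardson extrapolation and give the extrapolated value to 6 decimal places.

With r = 1 the leading error scales as h^1, so the weight is 2^1 = 2.
2^1×A(h/2) = 0.6445726092; minus A(h) gives 0.3678190986.
R = 0.3678190986/1 = 0.3678190986

0.367819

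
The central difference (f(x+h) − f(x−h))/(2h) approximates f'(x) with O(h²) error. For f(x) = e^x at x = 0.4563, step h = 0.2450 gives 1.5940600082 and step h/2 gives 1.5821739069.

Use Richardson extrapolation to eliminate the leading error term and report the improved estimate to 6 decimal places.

1.578212

The method has order 2: 2^2 = 4.
2^2 × A(h/2) = 6.3286956276; minus A(h) gives 4.7346356194.
Denominator 4 − 1 = 3.
Extrapolated: 4.7346356194 / 3 = 1.5782118731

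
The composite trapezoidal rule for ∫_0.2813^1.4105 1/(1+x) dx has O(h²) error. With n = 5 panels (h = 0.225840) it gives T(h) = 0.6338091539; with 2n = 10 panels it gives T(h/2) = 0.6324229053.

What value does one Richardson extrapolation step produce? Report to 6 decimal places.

0.631961

Error is O(h^2); halving h shrinks it by 2^2 = 4.
2^2×A(h/2) = 2.5296916212; minus A(h) gives 1.8958824673.
(4×0.6324229053 − 0.6338091539)/(4 − 1) = 0.6319608224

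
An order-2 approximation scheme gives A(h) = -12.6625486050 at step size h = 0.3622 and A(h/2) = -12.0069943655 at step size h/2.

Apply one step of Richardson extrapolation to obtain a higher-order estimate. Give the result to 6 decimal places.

-11.788476

Order 2 gives 2^r = 4 and 2^r − 1 = 3.
4 × (-12.0069943655) = -48.0279774620; subtract (-12.6625486050) → -35.3654288570
R = (-35.3654288570)/3 = -11.7884762857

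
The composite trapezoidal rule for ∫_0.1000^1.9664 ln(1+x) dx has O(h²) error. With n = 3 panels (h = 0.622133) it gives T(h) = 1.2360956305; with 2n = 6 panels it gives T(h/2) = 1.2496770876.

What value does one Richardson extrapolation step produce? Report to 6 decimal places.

The method has order 2: 2^2 = 4.
Difference of the inputs: 1.2496770876 − 1.2360956305 = 0.0135814571
Correction (A(h/2) − A(h))/(4 − 1) = 0.0135814571/3 = 0.0045271524
R = A(h/2) + (A(h/2) − A(h))/3 = 1.2496770876 + 0.0045271524 = 1.2542042400

1.254204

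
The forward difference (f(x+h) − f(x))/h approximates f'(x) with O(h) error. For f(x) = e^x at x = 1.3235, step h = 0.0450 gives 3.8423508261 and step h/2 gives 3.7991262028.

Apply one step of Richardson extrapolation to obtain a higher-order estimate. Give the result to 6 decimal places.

r = 1, so 2^r = 2.
2×3.7991262028 = 7.5982524056; 7.5982524056 − 3.8423508261 = 3.7559015795
3.7559015795 ÷ 1 = 3.7559015795

3.755902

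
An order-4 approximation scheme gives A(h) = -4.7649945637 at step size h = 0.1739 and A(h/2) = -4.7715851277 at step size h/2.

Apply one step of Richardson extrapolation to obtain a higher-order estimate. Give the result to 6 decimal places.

r = 4: numerator weight 16, denominator 15.
Top: 16(-4.7715851277) − (-4.7649945637) = -71.5803674795
R = (-71.5803674795)/15 = -4.7720244986
Shift from A(h/2): −0.0004393709.

-4.772024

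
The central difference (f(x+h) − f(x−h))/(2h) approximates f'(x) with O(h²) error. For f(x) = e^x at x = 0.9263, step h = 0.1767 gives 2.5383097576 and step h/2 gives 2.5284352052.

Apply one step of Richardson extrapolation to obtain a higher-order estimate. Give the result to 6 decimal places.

2.525144

With r = 2 the leading error scales as h^2, so the weight is 2^2 = 4.
4×2.5284352052 = 10.1137408208; 10.1137408208 − 2.5383097576 = 7.5754310632
Extrapolated: 7.5754310632 / 3 = 2.5251436877
Shift from A(h/2): −0.0032915175.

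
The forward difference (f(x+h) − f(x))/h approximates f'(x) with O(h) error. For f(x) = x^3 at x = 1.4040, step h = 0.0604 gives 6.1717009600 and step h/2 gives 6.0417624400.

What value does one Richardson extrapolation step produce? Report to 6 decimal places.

5.911824

r = 1: numerator weight 2, denominator 1.
2 × 6.0417624400 = 12.0835248800; subtract 6.1717009600 → 5.9118239200
Divide by 2^1 − 1 = 1.
So the Richardson estimate is 5.9118239200.
Shift from A(h/2): −0.1299385200.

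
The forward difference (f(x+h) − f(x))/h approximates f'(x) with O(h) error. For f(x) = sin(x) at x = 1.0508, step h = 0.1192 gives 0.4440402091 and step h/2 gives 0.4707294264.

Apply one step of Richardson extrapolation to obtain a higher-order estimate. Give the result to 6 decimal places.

0.497419

Method order is 1; weight 2^1 = 2.
Weighted: 0.9414588528 − 0.4440402091 = 0.4974186437
Divide by 2^1 − 1 = 1.
So the Richardson estimate is 0.4974186437.
Gap between inputs: 2.669e-02; correction applied: +0.0266892173.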